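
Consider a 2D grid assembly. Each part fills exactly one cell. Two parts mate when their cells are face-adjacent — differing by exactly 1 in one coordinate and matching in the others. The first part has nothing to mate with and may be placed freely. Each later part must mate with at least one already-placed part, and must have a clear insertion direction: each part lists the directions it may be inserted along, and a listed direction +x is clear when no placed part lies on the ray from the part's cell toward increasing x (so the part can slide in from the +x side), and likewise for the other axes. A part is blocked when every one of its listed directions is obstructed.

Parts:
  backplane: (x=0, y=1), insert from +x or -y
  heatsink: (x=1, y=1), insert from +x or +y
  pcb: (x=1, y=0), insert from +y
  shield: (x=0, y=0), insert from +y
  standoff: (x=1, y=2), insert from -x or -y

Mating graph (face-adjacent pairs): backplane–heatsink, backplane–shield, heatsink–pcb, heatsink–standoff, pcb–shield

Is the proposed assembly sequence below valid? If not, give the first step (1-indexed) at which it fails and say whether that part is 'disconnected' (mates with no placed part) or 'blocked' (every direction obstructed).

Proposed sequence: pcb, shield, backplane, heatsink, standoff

1. pcb@(1, 0) [+y clear] — {pcb}
2. shield@(0, 0) [+y clear] — {pcb, shield}
3. backplane@(0, 1) [+x clear] — {backplane, pcb, shield}
4. heatsink@(1, 1) [+x clear] — {backplane, heatsink, pcb, shield}
5. standoff@(1, 2) [-x clear] — {backplane, heatsink, pcb, shield, standoff}

Valid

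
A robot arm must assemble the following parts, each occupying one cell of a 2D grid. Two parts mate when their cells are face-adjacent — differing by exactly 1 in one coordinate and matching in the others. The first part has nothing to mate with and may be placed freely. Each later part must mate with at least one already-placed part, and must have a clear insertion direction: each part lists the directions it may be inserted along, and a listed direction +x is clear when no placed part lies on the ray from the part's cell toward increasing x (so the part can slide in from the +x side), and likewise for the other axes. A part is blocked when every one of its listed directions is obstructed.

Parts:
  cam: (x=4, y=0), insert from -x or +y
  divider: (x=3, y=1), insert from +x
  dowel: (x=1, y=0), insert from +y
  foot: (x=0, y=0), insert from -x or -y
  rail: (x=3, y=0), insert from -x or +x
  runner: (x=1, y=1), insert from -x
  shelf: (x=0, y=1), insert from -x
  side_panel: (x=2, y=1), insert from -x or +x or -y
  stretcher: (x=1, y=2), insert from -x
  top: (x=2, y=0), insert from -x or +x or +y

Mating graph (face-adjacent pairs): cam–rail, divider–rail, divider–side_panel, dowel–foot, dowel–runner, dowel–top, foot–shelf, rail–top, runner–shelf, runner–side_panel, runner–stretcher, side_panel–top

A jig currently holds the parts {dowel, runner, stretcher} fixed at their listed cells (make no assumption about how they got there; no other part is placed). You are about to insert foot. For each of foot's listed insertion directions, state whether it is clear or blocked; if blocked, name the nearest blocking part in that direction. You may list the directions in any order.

-x: ray from foot(0, 0) has no placed part ⇒ clear
-y: ray from foot(0, 0) has no placed part ⇒ clear

-x: clear; -y: clear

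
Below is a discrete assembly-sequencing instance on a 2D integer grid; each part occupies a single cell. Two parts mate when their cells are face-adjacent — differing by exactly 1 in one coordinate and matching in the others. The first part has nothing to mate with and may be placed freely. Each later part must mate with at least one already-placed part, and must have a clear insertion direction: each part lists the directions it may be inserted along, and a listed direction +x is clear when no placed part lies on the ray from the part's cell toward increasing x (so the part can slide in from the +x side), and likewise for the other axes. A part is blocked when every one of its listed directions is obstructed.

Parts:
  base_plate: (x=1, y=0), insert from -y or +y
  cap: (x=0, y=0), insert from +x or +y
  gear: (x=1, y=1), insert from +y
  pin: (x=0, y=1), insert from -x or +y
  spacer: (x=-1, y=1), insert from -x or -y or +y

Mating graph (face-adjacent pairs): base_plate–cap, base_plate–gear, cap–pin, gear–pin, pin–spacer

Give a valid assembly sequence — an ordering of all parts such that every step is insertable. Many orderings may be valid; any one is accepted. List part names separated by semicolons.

1. spacer@(-1, 1) [-x clear] — {spacer}
2. pin@(0, 1) [+y clear] — {pin, spacer}
3. gear@(1, 1) [+y clear] — {gear, pin, spacer}
4. cap@(0, 0) [+x clear] — {cap, gear, pin, spacer}
5. base_plate@(1, 0) [-y clear] — {base_plate, cap, gear, pin, spacer}

spacer; pin; gear; cap; base_plate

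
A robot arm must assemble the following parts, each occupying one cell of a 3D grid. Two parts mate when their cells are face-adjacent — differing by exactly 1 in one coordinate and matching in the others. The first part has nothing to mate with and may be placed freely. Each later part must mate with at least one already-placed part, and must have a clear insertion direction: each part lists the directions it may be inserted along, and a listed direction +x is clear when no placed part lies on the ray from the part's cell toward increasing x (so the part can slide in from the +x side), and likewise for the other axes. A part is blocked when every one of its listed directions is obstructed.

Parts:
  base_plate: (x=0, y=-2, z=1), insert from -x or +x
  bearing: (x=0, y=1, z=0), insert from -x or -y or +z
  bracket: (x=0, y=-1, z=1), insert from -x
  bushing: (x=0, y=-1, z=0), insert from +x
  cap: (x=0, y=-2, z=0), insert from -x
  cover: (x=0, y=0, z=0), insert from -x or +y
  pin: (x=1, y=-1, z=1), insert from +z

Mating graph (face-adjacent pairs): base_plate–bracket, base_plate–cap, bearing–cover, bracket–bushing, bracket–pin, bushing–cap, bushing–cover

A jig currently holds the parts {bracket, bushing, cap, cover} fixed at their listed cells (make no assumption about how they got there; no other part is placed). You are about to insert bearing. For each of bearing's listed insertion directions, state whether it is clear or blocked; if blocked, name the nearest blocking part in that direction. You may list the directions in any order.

-x: ray from bearing(0, 1, 0) has no placed part ⇒ clear
-y: nearest on ray is cover@(0, 0, 0) ⇒ blocked
+z: ray from bearing(0, 1, 0) has no placed part ⇒ clear

+z: clear; -x: clear; -y: blocked by cover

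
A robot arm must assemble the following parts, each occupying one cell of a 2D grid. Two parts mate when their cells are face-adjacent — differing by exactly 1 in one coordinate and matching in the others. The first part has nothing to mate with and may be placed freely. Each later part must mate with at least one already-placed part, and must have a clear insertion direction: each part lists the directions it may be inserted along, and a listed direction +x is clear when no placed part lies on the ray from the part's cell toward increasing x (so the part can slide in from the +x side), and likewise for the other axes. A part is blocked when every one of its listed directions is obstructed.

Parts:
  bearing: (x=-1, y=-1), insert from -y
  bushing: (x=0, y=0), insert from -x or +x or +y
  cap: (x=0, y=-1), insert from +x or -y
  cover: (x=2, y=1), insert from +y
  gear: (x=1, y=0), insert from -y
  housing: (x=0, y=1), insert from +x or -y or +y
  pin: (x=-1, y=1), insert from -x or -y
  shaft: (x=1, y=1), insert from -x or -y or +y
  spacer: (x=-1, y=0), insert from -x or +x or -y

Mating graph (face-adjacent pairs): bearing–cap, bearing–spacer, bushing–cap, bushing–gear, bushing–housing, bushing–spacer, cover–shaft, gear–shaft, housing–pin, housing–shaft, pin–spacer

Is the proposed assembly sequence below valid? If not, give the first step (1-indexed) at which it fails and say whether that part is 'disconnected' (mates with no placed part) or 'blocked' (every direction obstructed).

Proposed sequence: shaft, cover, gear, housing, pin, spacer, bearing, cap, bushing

Invalid at step 9 (blocked)

1. shaft@(1, 1) [-x clear] — {shaft}
2. cover@(2, 1) [+y clear] — {cover, shaft}
3. gear@(1, 0) [-y clear] — {cover, gear, shaft}
4. housing@(0, 1) [-y clear] — {cover, gear, housing, shaft}
5. pin@(-1, 1) [-x clear] — {cover, gear, housing, pin, shaft}
6. spacer@(-1, 0) [-x clear] — {cover, gear, housing, pin, shaft, spacer}
7. bearing@(-1, -1) [-y clear] — {bearing, cover, gear, housing, pin, shaft, spacer}
8. cap@(0, -1) [+x clear] — {bearing, cap, cover, gear, housing, pin, shaft, spacer}
9. bushing@(0, 0) — -x/+x/+y all obstructed ⇒ blocked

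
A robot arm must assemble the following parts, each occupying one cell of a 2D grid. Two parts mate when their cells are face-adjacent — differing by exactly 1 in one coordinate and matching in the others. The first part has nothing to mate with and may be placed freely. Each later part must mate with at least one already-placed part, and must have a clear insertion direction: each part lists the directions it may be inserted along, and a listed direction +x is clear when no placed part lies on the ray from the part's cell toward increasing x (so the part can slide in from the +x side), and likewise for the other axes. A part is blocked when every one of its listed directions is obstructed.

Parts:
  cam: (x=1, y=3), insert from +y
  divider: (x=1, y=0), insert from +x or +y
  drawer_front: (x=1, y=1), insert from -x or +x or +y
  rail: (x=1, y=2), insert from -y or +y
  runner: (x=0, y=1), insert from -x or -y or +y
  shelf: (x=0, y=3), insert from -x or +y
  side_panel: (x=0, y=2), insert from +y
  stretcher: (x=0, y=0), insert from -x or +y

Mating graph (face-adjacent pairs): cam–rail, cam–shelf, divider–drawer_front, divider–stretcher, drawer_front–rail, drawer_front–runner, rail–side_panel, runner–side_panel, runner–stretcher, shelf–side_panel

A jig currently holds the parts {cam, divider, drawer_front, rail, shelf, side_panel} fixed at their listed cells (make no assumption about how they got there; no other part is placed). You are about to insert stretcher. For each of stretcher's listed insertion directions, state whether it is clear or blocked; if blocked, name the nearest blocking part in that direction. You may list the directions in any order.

-x: ray from stretcher(0, 0) has no placed part ⇒ clear
+y: nearest on ray is side_panel@(0, 2) ⇒ blocked

+y: blocked by side_panel; -x: clear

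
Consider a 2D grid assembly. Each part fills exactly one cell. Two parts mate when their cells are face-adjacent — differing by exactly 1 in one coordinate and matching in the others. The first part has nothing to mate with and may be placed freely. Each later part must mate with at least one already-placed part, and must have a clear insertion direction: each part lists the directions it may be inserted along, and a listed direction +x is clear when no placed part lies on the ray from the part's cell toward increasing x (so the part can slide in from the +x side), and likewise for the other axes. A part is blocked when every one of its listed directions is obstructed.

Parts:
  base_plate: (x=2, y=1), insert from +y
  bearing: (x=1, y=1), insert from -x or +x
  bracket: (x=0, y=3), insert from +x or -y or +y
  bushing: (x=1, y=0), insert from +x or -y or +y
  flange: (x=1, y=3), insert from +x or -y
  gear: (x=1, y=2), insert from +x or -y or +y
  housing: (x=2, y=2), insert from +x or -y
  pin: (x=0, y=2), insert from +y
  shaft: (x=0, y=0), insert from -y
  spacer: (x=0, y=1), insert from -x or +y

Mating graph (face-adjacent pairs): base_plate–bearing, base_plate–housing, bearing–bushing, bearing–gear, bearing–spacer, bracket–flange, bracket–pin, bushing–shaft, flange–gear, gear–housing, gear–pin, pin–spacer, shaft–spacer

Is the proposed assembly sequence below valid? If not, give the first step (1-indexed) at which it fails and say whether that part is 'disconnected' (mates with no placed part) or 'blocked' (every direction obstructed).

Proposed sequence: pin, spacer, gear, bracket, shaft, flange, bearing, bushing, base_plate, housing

Valid

1. pin@(0, 2) [+y clear] — {pin}
2. spacer@(0, 1) [-x clear] — {pin, spacer}
3. gear@(1, 2) [+x clear] — {gear, pin, spacer}
4. bracket@(0, 3) [+x clear] — {bracket, gear, pin, spacer}
5. shaft@(0, 0) [-y clear] — {bracket, gear, pin, shaft, spacer}
6. flange@(1, 3) [+x clear] — {bracket, flange, gear, pin, shaft, spacer}
7. bearing@(1, 1) [+x clear] — {bearing, bracket, flange, gear, pin, shaft, spacer}
8. bushing@(1, 0) [+x clear] — {bearing, bracket, bushing, flange, gear, pin, shaft, spacer}
9. base_plate@(2, 1) [+y clear] — {base_plate, bearing, bracket, bushing, flange, gear, pin, shaft, spacer}
10. housing@(2, 2) [+x clear] — {base_plate, bearing, bracket, bushing, flange, gear, housing, pin, shaft, spacer}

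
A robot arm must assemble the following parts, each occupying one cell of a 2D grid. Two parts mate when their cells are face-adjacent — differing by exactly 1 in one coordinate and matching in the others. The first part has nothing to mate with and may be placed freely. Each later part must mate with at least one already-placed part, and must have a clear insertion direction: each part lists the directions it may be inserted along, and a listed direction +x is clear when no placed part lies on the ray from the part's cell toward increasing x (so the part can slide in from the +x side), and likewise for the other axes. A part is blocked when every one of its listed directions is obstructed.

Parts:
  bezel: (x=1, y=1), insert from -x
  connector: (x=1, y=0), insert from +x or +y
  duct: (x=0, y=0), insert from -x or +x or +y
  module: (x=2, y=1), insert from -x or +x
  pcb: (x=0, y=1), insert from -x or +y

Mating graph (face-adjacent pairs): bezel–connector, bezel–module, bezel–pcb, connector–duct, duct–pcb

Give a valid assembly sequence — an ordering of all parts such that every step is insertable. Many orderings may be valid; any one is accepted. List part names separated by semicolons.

1. duct@(0, 0) [-x clear] — {duct}
2. connector@(1, 0) [+x clear] — {connector, duct}
3. bezel@(1, 1) [-x clear] — {bezel, connector, duct}
4. pcb@(0, 1) [-x clear] — {bezel, connector, duct, pcb}
5. module@(2, 1) [+x clear] — {bezel, connector, duct, module, pcb}

duct; connector; bezel; pcb; module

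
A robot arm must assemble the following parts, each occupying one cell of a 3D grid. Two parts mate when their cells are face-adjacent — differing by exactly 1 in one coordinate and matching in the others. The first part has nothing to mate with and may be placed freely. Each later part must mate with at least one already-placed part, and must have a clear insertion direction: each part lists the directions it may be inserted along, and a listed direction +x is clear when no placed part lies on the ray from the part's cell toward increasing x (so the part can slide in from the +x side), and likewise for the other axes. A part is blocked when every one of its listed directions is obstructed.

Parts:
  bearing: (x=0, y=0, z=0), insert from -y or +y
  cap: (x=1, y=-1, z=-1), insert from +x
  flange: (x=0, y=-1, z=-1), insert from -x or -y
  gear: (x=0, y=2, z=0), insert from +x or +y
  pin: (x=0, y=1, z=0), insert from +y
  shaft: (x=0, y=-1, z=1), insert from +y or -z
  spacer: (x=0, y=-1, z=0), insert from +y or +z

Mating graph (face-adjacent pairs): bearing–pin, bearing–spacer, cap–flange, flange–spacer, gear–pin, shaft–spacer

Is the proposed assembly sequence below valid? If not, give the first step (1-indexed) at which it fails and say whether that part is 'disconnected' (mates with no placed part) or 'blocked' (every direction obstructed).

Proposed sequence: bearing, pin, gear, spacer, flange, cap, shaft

1. bearing@(0, 0, 0) [-y clear] — {bearing}
2. pin@(0, 1, 0) [+y clear] — {bearing, pin}
3. gear@(0, 2, 0) [+x clear] — {bearing, gear, pin}
4. spacer@(0, -1, 0) [+z clear] — {bearing, gear, pin, spacer}
5. flange@(0, -1, -1) [-x clear] — {bearing, flange, gear, pin, spacer}
6. cap@(1, -1, -1) [+x clear] — {bearing, cap, flange, gear, pin, spacer}
7. shaft@(0, -1, 1) [+y clear] — {bearing, cap, flange, gear, pin, shaft, spacer}

Valid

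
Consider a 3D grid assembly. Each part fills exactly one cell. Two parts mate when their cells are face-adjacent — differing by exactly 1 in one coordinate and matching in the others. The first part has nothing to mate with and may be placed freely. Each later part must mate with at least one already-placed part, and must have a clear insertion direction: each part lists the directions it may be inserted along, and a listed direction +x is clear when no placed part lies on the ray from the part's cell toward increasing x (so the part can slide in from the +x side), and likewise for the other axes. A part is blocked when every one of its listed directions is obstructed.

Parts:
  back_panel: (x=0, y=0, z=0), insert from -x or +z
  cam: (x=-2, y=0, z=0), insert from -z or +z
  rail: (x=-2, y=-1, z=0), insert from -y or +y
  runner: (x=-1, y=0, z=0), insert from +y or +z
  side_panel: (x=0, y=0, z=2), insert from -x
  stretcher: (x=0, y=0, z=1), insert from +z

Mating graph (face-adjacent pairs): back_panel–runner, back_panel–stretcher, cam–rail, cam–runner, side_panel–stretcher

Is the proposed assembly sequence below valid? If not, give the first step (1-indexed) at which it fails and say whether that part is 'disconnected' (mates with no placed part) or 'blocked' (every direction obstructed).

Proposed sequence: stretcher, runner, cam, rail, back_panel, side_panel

1. stretcher@(0, 0, 1) [+z clear] — {stretcher}
2. runner@(-1, 0, 0) — no placed neighbour ⇒ disconnected

Invalid at step 2 (disconnected)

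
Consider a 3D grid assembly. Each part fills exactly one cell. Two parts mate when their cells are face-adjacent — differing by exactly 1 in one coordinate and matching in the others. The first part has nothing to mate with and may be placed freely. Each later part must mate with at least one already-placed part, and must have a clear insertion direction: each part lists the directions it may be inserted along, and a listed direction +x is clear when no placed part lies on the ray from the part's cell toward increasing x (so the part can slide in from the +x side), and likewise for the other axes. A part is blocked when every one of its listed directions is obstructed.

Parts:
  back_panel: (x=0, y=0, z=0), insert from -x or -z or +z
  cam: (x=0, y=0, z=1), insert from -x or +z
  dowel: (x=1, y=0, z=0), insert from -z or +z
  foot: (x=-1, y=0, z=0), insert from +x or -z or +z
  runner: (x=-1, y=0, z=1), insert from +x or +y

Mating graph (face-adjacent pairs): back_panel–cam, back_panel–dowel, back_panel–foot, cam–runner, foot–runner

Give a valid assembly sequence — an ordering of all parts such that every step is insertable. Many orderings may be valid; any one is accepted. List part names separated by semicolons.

runner; foot; cam; back_panel; dowel

1. runner@(-1, 0, 1) [+x clear] — {runner}
2. foot@(-1, 0, 0) [+x clear] — {foot, runner}
3. cam@(0, 0, 1) [+z clear] — {cam, foot, runner}
4. back_panel@(0, 0, 0) [-z clear] — {back_panel, cam, foot, runner}
5. dowel@(1, 0, 0) [-z clear] — {back_panel, cam, dowel, foot, runner}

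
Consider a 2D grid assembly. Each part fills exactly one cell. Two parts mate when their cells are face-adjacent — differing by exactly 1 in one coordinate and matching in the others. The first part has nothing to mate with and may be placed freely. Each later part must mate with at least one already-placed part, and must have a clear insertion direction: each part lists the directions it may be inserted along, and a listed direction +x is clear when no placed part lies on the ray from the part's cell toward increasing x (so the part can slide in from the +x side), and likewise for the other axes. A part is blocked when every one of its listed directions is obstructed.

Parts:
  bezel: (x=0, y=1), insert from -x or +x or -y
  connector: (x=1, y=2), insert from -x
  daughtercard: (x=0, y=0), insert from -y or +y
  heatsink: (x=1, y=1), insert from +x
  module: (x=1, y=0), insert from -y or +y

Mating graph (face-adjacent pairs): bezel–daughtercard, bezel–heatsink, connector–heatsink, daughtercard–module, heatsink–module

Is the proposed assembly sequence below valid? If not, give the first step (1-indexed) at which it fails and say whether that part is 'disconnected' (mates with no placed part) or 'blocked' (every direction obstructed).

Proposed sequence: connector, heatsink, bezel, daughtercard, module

Valid

1. connector@(1, 2) [-x clear] — {connector}
2. heatsink@(1, 1) [+x clear] — {connector, heatsink}
3. bezel@(0, 1) [-x clear] — {bezel, connector, heatsink}
4. daughtercard@(0, 0) [-y clear] — {bezel, connector, daughtercard, heatsink}
5. module@(1, 0) [-y clear] — {bezel, connector, daughtercard, heatsink, module}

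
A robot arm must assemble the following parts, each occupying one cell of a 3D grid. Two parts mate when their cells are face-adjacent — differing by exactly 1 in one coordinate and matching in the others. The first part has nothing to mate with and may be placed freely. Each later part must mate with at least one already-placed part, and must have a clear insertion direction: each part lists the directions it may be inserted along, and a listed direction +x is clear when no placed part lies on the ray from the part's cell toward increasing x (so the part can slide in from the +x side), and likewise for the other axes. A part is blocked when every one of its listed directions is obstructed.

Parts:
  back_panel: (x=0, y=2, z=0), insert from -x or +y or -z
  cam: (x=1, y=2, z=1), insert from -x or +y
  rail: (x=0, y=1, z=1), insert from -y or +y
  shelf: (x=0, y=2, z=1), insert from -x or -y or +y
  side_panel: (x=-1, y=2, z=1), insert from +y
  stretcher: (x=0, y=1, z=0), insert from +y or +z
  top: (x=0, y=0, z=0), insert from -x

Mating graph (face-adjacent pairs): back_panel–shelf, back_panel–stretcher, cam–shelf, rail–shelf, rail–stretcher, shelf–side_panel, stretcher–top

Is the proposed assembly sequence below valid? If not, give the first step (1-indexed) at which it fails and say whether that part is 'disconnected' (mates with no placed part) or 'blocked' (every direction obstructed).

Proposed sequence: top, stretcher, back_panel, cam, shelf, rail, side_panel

Invalid at step 4 (disconnected)

1. top@(0, 0, 0) [-x clear] — {top}
2. stretcher@(0, 1, 0) [+y clear] — {stretcher, top}
3. back_panel@(0, 2, 0) [-x clear] — {back_panel, stretcher, top}
4. cam@(1, 2, 1) — no placed neighbour ⇒ disconnected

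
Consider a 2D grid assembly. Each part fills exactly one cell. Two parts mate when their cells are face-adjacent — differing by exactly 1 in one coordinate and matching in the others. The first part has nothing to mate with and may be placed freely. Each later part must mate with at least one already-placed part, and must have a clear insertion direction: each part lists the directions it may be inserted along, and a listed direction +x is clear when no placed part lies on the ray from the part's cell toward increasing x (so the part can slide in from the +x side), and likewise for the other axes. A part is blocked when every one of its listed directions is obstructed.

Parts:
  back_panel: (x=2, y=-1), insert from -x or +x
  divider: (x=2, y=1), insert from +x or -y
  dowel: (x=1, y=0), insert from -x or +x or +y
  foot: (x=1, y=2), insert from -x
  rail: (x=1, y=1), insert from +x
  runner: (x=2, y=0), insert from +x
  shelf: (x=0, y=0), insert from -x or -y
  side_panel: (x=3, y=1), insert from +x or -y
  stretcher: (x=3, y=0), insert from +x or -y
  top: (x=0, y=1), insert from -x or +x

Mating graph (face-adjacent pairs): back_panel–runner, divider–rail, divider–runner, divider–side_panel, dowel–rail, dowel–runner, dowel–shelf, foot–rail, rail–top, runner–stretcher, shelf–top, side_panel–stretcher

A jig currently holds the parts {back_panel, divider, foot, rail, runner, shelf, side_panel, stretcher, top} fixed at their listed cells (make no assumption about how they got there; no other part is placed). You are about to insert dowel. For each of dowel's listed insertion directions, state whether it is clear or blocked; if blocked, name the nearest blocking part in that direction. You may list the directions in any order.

+x: blocked by runner; +y: blocked by rail; -x: blocked by shelf

-x: nearest on ray is shelf@(0, 0) ⇒ blocked
+x: nearest on ray is runner@(2, 0) ⇒ blocked
+y: nearest on ray is rail@(1, 1) ⇒ blocked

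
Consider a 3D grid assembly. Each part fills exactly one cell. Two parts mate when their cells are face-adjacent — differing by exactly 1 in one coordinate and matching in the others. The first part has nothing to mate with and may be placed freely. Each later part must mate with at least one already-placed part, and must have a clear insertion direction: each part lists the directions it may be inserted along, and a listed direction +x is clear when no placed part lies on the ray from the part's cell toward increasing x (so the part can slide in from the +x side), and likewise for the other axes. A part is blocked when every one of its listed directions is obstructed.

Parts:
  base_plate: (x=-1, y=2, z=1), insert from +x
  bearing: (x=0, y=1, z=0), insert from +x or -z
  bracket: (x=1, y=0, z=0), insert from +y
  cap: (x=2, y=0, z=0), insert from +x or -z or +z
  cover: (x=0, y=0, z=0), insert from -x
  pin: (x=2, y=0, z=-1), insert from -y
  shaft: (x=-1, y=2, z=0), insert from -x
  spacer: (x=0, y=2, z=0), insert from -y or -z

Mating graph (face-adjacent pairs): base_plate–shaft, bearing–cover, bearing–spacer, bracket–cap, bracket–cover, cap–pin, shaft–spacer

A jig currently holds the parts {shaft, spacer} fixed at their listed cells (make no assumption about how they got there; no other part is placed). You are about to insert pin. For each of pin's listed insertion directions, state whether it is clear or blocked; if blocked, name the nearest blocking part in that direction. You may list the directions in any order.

-y: ray from pin(2, 0, -1) has no placed part ⇒ clear

-y: clear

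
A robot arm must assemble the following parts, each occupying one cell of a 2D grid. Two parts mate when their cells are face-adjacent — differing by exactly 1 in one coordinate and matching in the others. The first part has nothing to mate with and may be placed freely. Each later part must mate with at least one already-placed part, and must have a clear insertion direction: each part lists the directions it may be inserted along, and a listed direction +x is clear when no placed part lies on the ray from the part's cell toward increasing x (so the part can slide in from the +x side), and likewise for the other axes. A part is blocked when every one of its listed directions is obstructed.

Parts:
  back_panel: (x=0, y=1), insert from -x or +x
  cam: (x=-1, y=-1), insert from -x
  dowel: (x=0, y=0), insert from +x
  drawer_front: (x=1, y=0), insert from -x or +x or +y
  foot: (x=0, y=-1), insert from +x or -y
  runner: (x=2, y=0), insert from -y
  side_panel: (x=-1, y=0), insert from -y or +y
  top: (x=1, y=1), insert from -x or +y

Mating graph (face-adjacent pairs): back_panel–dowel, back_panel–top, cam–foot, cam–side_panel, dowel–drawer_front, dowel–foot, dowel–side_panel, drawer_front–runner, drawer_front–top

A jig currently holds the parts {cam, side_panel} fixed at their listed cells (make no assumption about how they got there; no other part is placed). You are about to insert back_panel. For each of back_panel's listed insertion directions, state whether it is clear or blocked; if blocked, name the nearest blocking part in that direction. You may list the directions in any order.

-x: ray from back_panel(0, 1) has no placed part ⇒ clear
+x: ray from back_panel(0, 1) has no placed part ⇒ clear

+x: clear; -x: clear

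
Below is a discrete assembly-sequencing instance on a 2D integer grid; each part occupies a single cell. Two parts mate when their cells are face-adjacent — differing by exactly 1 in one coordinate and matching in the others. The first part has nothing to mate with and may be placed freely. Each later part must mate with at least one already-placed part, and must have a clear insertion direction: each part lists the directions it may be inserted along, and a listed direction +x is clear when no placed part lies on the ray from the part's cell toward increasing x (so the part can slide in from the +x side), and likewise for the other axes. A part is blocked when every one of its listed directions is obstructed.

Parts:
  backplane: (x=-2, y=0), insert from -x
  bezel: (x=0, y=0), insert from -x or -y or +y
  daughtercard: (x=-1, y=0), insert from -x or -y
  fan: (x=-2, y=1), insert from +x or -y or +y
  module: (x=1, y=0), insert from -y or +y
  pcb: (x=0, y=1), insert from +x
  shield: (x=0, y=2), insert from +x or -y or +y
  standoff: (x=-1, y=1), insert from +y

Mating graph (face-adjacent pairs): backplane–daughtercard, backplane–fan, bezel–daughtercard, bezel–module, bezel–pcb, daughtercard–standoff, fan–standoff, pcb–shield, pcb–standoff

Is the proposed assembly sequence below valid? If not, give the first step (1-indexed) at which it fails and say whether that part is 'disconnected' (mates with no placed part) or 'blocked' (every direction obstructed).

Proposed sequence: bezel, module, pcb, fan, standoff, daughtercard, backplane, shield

1. bezel@(0, 0) [-x clear] — {bezel}
2. module@(1, 0) [-y clear] — {bezel, module}
3. pcb@(0, 1) [+x clear] — {bezel, module, pcb}
4. fan@(-2, 1) — no placed neighbour ⇒ disconnected

Invalid at step 4 (disconnected)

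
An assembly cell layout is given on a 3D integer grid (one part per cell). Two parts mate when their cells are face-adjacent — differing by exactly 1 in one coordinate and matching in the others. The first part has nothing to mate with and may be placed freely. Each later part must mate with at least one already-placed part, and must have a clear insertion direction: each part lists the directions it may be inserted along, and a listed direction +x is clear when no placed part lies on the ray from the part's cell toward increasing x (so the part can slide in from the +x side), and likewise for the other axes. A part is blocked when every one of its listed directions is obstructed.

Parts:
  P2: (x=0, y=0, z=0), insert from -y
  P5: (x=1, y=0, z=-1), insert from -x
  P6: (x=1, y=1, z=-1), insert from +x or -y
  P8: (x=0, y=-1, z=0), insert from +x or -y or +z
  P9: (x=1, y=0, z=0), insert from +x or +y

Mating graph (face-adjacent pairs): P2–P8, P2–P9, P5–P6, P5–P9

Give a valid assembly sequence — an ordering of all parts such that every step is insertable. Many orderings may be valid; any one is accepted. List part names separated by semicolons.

1. P5@(1, 0, -1) [-x clear] — {P5}
2. P9@(1, 0, 0) [+x clear] — {P5, P9}
3. P2@(0, 0, 0) [-y clear] — {P2, P5, P9}
4. P6@(1, 1, -1) [+x clear] — {P2, P5, P6, P9}
5. P8@(0, -1, 0) [+x clear] — {P2, P5, P6, P8, P9}

P5; P9; P2; P6; P8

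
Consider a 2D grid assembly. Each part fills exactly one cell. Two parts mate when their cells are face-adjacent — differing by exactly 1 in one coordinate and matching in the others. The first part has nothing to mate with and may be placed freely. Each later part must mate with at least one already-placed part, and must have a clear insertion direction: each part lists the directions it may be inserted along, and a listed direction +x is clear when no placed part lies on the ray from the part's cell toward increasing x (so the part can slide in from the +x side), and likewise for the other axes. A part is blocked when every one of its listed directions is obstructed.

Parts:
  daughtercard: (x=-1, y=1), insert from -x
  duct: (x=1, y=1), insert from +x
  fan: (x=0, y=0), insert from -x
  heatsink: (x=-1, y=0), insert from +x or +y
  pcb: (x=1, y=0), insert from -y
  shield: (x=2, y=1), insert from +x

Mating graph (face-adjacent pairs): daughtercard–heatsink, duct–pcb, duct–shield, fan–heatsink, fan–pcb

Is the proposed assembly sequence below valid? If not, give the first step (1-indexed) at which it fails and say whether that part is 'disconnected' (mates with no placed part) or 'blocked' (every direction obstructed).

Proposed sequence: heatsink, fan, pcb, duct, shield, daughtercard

Invalid at step 2 (blocked)

1. heatsink@(-1, 0) [+x clear] — {heatsink}
2. fan@(0, 0) — -x all obstructed ⇒ blocked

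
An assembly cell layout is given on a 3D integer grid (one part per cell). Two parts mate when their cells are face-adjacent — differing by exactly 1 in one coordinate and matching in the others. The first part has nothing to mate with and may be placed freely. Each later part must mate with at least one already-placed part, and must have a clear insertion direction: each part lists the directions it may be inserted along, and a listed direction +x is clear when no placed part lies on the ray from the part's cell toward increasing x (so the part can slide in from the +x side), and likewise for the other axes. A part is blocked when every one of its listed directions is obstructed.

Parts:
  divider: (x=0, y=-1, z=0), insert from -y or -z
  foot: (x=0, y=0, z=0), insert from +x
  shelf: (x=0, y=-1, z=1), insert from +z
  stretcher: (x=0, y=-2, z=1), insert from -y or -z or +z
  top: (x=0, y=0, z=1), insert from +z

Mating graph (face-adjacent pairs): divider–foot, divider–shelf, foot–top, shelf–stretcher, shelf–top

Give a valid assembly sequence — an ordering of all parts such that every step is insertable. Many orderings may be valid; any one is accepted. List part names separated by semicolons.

top; shelf; divider; foot; stretcher

1. top@(0, 0, 1) [+z clear] — {top}
2. shelf@(0, -1, 1) [+z clear] — {shelf, top}
3. divider@(0, -1, 0) [-y clear] — {divider, shelf, top}
4. foot@(0, 0, 0) [+x clear] — {divider, foot, shelf, top}
5. stretcher@(0, -2, 1) [-y clear] — {divider, foot, shelf, stretcher, top}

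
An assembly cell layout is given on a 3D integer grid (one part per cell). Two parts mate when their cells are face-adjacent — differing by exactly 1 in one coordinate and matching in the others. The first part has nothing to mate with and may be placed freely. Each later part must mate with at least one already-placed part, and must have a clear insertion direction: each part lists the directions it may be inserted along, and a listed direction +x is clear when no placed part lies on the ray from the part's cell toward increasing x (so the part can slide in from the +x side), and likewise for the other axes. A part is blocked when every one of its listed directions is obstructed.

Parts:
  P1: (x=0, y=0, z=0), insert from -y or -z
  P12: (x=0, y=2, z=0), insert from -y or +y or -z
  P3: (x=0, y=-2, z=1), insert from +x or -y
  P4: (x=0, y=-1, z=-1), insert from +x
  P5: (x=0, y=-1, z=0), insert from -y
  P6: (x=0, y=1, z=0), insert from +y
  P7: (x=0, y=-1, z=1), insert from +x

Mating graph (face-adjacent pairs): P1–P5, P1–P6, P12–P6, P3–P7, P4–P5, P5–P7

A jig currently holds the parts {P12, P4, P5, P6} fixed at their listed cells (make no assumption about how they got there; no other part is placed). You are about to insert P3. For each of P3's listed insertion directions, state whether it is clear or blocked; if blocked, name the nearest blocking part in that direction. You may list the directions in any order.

+x: ray from P3(0, -2, 1) has no placed part ⇒ clear
-y: ray from P3(0, -2, 1) has no placed part ⇒ clear

+x: clear; -y: clear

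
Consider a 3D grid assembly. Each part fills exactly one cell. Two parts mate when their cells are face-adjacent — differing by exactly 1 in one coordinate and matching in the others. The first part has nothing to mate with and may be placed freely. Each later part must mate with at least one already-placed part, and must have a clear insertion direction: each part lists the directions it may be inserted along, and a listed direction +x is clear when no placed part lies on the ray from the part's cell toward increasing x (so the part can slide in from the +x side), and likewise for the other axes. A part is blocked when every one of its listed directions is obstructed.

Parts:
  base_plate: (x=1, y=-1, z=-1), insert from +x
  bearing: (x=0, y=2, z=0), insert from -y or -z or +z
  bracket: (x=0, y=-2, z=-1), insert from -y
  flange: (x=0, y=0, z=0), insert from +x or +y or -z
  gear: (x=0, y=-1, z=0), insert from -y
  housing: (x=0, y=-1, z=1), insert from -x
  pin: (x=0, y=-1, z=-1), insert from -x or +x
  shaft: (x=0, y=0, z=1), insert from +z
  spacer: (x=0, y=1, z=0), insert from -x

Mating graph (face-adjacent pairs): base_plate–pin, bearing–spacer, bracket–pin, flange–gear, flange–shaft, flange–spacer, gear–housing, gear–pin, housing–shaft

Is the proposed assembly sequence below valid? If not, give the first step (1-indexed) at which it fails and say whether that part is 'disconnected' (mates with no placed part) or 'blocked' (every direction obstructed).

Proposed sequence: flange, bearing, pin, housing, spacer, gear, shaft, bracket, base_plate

Invalid at step 2 (disconnected)

1. flange@(0, 0, 0) [+x clear] — {flange}
2. bearing@(0, 2, 0) — no placed neighbour ⇒ disconnected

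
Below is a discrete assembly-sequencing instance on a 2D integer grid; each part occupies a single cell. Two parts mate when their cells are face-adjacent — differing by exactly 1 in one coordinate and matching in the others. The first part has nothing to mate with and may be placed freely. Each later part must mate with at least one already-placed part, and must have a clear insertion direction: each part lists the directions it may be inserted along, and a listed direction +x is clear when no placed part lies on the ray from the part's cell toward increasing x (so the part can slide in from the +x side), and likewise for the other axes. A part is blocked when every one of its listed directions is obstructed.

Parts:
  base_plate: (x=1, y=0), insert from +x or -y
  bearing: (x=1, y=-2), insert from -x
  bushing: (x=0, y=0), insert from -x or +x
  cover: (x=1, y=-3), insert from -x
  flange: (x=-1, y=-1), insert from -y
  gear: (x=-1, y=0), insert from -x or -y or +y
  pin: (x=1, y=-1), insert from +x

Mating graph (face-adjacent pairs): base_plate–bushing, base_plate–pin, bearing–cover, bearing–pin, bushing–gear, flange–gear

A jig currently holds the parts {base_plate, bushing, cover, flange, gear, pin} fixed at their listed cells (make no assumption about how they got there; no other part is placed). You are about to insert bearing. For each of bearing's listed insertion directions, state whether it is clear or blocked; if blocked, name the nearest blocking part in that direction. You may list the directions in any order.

-x: clear

-x: ray from bearing(1, -2) has no placed part ⇒ clear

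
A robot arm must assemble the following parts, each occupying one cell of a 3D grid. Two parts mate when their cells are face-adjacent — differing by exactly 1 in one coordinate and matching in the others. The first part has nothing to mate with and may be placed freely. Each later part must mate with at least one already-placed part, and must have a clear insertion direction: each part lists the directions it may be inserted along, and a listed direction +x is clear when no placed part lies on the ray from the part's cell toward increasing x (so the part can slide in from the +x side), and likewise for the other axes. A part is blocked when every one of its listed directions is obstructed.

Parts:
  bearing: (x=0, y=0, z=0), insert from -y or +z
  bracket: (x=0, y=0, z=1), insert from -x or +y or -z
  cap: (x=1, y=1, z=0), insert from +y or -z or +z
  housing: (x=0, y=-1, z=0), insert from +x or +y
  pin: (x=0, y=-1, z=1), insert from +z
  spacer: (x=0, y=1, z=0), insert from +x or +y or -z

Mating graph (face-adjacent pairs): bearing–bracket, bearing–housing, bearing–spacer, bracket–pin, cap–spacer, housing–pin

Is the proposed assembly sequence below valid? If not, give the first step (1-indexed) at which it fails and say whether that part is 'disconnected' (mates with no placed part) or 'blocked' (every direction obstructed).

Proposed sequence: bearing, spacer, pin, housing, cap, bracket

Invalid at step 3 (disconnected)

1. bearing@(0, 0, 0) [-y clear] — {bearing}
2. spacer@(0, 1, 0) [+x clear] — {bearing, spacer}
3. pin@(0, -1, 1) — no placed neighbour ⇒ disconnected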